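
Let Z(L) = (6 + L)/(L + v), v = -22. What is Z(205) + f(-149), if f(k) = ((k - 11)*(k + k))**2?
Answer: 416028979411/183 ≈ 2.2734e+9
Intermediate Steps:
Z(L) = (6 + L)/(-22 + L) (Z(L) = (6 + L)/(L - 22) = (6 + L)/(-22 + L))
f(k) = 4*k**2*(-11 + k)**2 (f(k) = ((-11 + k)*(2*k))**2 = (2*k*(-11 + k))**2 = 4*k**2*(-11 + k)**2)
Z(205) + f(-149) = (6 + 205)/(-22 + 205) + 4*(-149)**2*(-11 - 149)**2 = 211/183 + 4*22201*(-160)**2 = (1/183)*211 + 4*22201*25600 = 211/183 + 2273382400 = 416028979411/183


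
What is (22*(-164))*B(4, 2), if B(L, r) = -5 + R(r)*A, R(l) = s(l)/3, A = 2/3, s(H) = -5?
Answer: 198440/9 ≈ 22049.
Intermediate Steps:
A = ⅔ (A = 2*(⅓) = ⅔ ≈ 0.66667)
R(l) = -5/3
B(L, r) = -55/9 (B(L, r) = -5 - 5/3*⅔ = -5 - 10/9 = -55/9)
(22*(-164))*B(4, 2) = (22*(-164))*(-55/9) = -3608*(-55/9) = 198440/9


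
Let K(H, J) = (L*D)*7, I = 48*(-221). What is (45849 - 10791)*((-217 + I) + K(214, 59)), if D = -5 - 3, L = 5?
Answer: -389319090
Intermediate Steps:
I = -10608
D = -8
K(H, J) = -280 (K(H, J) = (5*(-8))*7 = -40*7 = -280)
(45849 - 10791)*((-217 + I) + K(214, 59)) = (45849 - 10791)*((-217 - 10608) - 280) = 35058*(-10825 - 280) = 35058*(-11105) = -389319090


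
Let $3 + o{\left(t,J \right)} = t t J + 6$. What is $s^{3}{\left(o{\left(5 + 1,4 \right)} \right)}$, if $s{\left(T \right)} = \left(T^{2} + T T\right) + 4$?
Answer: $80744802577048$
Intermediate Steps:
$o{\left(t,J \right)} = 3 + J t^{2}$ ($o{\left(t,J \right)} = -3 + \left(t t J + 6\right) = -3 + \left(t^{2} J + 6\right) = -3 + \left(J t^{2} + 6\right) = -3 + \left(6 + J t^{2}\right) = 3 + J t^{2}$)
$s{\left(T \right)} = 4 + 2 T^{2}$ ($s{\left(T \right)} = \left(T^{2} + T^{2}\right) + 4 = 2 T^{2} + 4 = 4 + 2 T^{2}$)
$s^{3}{\left(o{\left(5 + 1,4 \right)} \right)} = \left(4 + 2 \left(3 + 4 \left(5 + 1\right)^{2}\right)^{2}\right)^{3} = \left(4 + 2 \left(3 + 4 \cdot 6^{2}\right)^{2}\right)^{3} = \left(4 + 2 \left(3 + 4 \cdot 36\right)^{2}\right)^{3} = \left(4 + 2 \left(3 + 144\right)^{2}\right)^{3} = \left(4 + 2 \cdot 147^{2}\right)^{3} = \left(4 + 2 \cdot 21609\right)^{3} = \left(4 + 43218\right)^{3} = 43222^{3} = 80744802577048$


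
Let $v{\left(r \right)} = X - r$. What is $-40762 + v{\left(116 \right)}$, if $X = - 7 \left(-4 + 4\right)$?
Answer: $-40878$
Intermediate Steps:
$X = 0$ ($X = \left(-7\right) 0 = 0$)
$v{\left(r \right)} = - r$ ($v{\left(r \right)} = 0 - r = - r$)
$-40762 + v{\left(116 \right)} = -40762 - 116 = -40878$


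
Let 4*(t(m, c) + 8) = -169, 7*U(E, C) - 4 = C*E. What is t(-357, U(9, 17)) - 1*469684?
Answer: -1878937/4 ≈ -4.6973e+5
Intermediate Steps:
U(E, C) = 4/7 + C*E/7 (U(E, C) = 4/7 + (C*E)/7 = 4/7 + C*E/7)
t(m, c) = -201/4 (t(m, c) = -8 + (1/4)*(-169) = -8 - 169/4 = -201/4)
t(-357, U(9, 17)) - 1*469684 = -201/4 - 1*469684 = -201/4 - 469684 = -1878937/4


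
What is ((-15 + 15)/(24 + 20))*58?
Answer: 0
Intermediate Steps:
((-15 + 15)/(24 + 20))*58 = (0/44)*58 = (0*(1/44))*58 = 0*58 = 0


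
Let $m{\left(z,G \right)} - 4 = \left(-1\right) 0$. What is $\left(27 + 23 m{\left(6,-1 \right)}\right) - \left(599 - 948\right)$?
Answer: $468$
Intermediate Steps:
$m{\left(z,G \right)} = 4$ ($m{\left(z,G \right)} = 4 - 0 = 4 + 0 = 4$)
$\left(27 + 23 m{\left(6,-1 \right)}\right) - \left(599 - 948\right) = \left(27 + 23 \cdot 4\right) - \left(599 - 948\right) = \left(27 + 92\right) - \left(599 - 948\right) = 119 - -349 = 119 + 349 = 468$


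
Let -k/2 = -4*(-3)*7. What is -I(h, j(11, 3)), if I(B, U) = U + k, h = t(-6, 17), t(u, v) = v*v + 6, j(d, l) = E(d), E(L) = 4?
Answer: 164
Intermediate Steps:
j(d, l) = 4
t(u, v) = 6 + v**2 (t(u, v) = v**2 + 6 = 6 + v**2)
h = 295 (h = 6 + 17**2 = 6 + 289 = 295)
k = -168 (k = -2*(-4*(-3))*7 = -24*7 = -2*84 = -168)
I(B, U) = -168 + U (I(B, U) = U - 168 = -168 + U)
-I(h, j(11, 3)) = -(-168 + 4) = -1*(-164) = 164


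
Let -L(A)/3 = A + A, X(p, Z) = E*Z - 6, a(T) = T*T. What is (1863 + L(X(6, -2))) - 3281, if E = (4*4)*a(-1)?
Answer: -1190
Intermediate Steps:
a(T) = T**2
E = 16 (E = (4*4)*(-1)**2 = 16*1 = 16)
X(p, Z) = -6 + 16*Z (X(p, Z) = 16*Z - 6 = -6 + 16*Z)
L(A) = -6*A (L(A) = -3*(A + A) = -6*A)
(1863 + L(X(6, -2))) - 3281 = (1863 - 6*(-6 + 16*(-2))) - 3281 = (1863 - 6*(-6 - 32)) - 3281 = (1863 - 6*(-38)) - 3281 = (1863 + 228) - 3281 = 2091 - 3281 = -1190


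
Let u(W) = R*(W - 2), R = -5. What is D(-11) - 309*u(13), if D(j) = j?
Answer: 16984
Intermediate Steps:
u(W) = 10 - 5*W (u(W) = -5*(W - 2) = -5*(-2 + W) = 10 - 5*W)
D(-11) - 309*u(13) = -11 - 309*(10 - 5*13) = -11 - 309*(10 - 65) = -11 - 309*(-55) = -11 + 16995 = 16984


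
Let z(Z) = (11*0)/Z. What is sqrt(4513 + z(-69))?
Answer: sqrt(4513) ≈ 67.179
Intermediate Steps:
z(Z) = 0 (z(Z) = 0/Z = 0)
sqrt(4513 + z(-69)) = sqrt(4513 + 0) = sqrt(4513)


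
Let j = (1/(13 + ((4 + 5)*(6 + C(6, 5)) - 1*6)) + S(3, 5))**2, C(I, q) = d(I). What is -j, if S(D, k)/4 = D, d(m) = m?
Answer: -1907161/13225 ≈ -144.21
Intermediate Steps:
S(D, k) = 4*D
C(I, q) = I
j = 1907161/13225 (j = (1/(13 + ((4 + 5)*(6 + 6) - 1*6)) + 4*3)**2 = (1/(13 + (9*12 - 6)) + 12)**2 = (1/(13 + (108 - 6)) + 12)**2 = (1/(13 + 102) + 12)**2 = (1/115 + 12)**2 = (1381/115)**2 = 1907161/13225 ≈ 144.21)
-j = -1*1907161/13225 = -1907161/13225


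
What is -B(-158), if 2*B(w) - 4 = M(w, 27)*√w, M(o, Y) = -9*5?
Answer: -2 + 45*I*√158/2 ≈ -2.0 + 282.82*I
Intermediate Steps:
M(o, Y) = -45
B(w) = 2 - 45*√w/2 (B(w) = 2 + (-45*√w)/2 = 2 - 45*√w/2)
-B(-158) = -(2 - 45*I*√158/2) = -2 + 45*I*√158/2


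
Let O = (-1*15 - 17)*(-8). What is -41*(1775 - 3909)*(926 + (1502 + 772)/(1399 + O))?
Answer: 134286141176/1655 ≈ 8.1140e+7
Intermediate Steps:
O = 256 (O = (-15 - 17)*(-8) = -32*(-8) = 256)
-41*(1775 - 3909)*(926 + (1502 + 772)/(1399 + O)) = -41*(1775 - 3909)*(926 + (1502 + 772)/(1399 + 256)) = -(-87494)*(926 + 2274/1655) = -(-87494)*1534804/1655 = -41*(-3275271736/1655) = 134286141176/1655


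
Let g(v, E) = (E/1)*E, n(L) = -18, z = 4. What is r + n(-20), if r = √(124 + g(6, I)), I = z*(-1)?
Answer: -18 + 2*√35 ≈ -6.1678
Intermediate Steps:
I = -4 (I = 4*(-1) = -4)
g(v, E) = E² (g(v, E) = (E*1)*E = E*E = E²)
r = 2*√35 (r = √(124 + (-4)²) = √(124 + 16) = √140 = 2*√35 ≈ 11.832)
r + n(-20) = 2*√35 - 18 = -18 + 2*√35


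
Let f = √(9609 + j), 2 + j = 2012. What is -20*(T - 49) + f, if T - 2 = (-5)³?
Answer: 3440 + 3*√1291 ≈ 3547.8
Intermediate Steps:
j = 2010 (j = -2 + 2012 = 2010)
T = -123 (T = 2 + (-5)³ = 2 - 125 = -123)
f = 3*√1291 (f = √(9609 + 2010) = √11619 = 3*√1291 ≈ 107.79)
-20*(T - 49) + f = -20*(-123 - 49) + 3*√1291 = -20*(-172) + 3*√1291 = 3440 + 3*√1291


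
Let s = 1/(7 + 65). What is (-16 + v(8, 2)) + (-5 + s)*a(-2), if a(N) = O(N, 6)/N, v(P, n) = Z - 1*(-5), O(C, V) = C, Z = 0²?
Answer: -1151/72 ≈ -15.986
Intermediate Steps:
Z = 0
v(P, n) = 5 (v(P, n) = 0 - 1*(-5) = 0 + 5 = 5)
s = 1/72 ≈ 0.013889
a(N) = 1 (a(N) = N/N = 1)
(-16 + v(8, 2)) + (-5 + s)*a(-2) = (-16 + 5) + (-5 + 1/72)*1 = -11 - 359/72*1 = -11 - 359/72 = -1151/72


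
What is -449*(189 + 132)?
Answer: -144129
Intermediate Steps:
-449*(189 + 132) = -449*321 = -144129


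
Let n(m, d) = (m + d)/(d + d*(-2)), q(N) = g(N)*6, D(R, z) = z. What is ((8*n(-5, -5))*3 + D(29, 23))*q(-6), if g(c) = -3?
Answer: 450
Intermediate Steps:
q(N) = -18 (q(N) = -3*6 = -18)
n(m, d) = -(d + m)/d (n(m, d) = (d + m)/(d - 2*d) = (d + m)/((-d)) = (d + m)*(-1/d) = -(d + m)/d)
((8*n(-5, -5))*3 + D(29, 23))*q(-6) = ((8*((-1*(-5) - 1*(-5))/(-5)))*3 + 23)*(-18) = ((8*(-(5 + 5)/5))*3 + 23)*(-18) = ((8*(-⅕*10))*3 + 23)*(-18) = ((8*(-2))*3 + 23)*(-18) = (-16*3 + 23)*(-18) = (-48 + 23)*(-18) = -25*(-18) = 450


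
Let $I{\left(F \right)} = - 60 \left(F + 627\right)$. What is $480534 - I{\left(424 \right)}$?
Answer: $543594$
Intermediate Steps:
$I{\left(F \right)} = -37620 - 60 F$ ($I{\left(F \right)} = - 60 \left(627 + F\right) = -37620 - 60 F$)
$480534 - I{\left(424 \right)} = 480534 - \left(-37620 - 25440\right) = 480534 - -63060 = 480534 + 63060 = 543594$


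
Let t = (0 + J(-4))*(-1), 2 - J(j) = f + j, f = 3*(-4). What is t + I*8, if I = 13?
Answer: 86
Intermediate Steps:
f = -12
J(j) = 14 - j (J(j) = 2 - (-12 + j) = 2 + (12 - j) = 14 - j)
t = -18 (t = (0 + (14 - 1*(-4)))*(-1) = (0 + (14 + 4))*(-1) = (0 + 18)*(-1) = 18*(-1) = -18)
t + I*8 = -18 + 13*8 = -18 + 104 = 86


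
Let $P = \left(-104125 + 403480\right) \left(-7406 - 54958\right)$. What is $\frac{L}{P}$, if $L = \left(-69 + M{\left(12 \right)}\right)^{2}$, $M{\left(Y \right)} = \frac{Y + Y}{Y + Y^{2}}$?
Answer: $- \frac{160205}{631011362436} \approx -2.5389 \cdot 10^{-7}$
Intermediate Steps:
$P = -18668975220$ ($P = 299355 \left(-62364\right) = -18668975220$)
$M{\left(Y \right)} = \frac{2 Y}{Y + Y^{2}}$
$L = \frac{801025}{169}$ ($L = \left(-69 + \frac{2}{1 + 12}\right)^{2} = \left(-69 + \frac{2}{13}\right)^{2} = \left(- \frac{895}{13}\right)^{2} = \frac{801025}{169} \approx 4739.8$)
$\frac{L}{P} = \frac{801025}{169 \left(-18668975220\right)} = \frac{801025}{169} \left(- \frac{1}{18668975220}\right) = - \frac{160205}{631011362436}$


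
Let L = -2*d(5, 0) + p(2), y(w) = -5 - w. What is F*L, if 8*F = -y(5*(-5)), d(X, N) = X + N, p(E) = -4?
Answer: 35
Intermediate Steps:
d(X, N) = N + X
F = -5/2 (F = (-(-5 - 5*(-5)))/8 = (-(-5 - 1*(-25)))/8 = (-(-5 + 25))/8 = (-1*20)/8 = (⅛)*(-20) = -5/2 ≈ -2.5000)
L = -14 (L = -2*(0 + 5) - 4 = -2*5 - 4 = -10 - 4 = -14)
F*L = -5/2*(-14) = 35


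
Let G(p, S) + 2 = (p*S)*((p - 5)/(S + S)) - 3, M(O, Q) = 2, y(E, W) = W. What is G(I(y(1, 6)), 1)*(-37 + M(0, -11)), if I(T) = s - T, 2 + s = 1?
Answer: -1295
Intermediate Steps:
s = -1 (s = -2 + 1 = -1)
I(T) = -1 - T
G(p, S) = -5 + p*(-5 + p)/2 (G(p, S) = -2 + ((p*S)*((p - 5)/(S + S)) - 3) = -2 + ((S*p)*((-5 + p)/((2*S))) - 3) = -2 + ((S*p)*((-5 + p)*(1/(2*S))) - 3) = -2 + ((S*p)*((-5 + p)/(2*S)) - 3) = -2 + (p*(-5 + p)/2 - 3) = -2 + (-3 + p*(-5 + p)/2) = -5 + p*(-5 + p)/2)
G(I(y(1, 6)), 1)*(-37 + M(0, -11)) = (-5 + (-1 - 1*6)²/2 - 5*(-1 - 1*6)/2)*(-37 + 2) = (-5 + (-1 - 6)²/2 - 5*(-1 - 6)/2)*(-35) = (-5 + (½)*(-7)² - 5/2*(-7))*(-35) = (-5 + (½)*49 + 35/2)*(-35) = (-5 + 49/2 + 35/2)*(-35) = 37*(-35) = -1295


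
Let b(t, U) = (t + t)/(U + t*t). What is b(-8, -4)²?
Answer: 16/225 ≈ 0.071111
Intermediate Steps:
b(t, U) = 2*t/(U + t²) (b(t, U) = (2*t)/(U + t²) = 2*t/(U + t²))
b(-8, -4)² = (2*(-8)/(-4 + (-8)²))² = (2*(-8)/(-4 + 64))² = (2*(-8)/60)² = (2*(-8)*(1/60))² = (-4/15)² = 16/225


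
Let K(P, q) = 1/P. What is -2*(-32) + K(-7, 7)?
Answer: 447/7 ≈ 63.857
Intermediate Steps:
K(P, q) = 1/P
-2*(-32) + K(-7, 7) = -2*(-32) + 1/(-7) = 64 - ⅐ = 447/7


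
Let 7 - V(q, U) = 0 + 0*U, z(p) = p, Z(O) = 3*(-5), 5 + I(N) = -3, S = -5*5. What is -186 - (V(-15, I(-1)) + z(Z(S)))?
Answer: -178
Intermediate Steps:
S = -25
I(N) = -8 (I(N) = -5 - 3 = -8)
Z(O) = -15
V(q, U) = 7 (V(q, U) = 7 - (0 + 0*U) = 7 - (0 + 0) = 7 - 1*0 = 7 + 0 = 7)
-186 - (V(-15, I(-1)) + z(Z(S))) = -186 - (7 - 15) = -186 - 1*(-8) = -186 + 8 = -178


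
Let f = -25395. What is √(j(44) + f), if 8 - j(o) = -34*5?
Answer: I*√25217 ≈ 158.8*I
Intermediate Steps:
j(o) = 178 (j(o) = 8 - (-34)*5 = 8 - 1*(-170) = 8 + 170 = 178)
√(j(44) + f) = √(178 - 25395) = √(-25217) = I*√25217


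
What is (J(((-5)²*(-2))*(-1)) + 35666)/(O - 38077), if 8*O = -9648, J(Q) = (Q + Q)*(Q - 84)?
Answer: -32266/39283 ≈ -0.82137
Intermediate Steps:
J(Q) = 2*Q*(-84 + Q) (J(Q) = (2*Q)*(-84 + Q) = 2*Q*(-84 + Q))
O = -1206 (O = (⅛)*(-9648) = -1206)
(J(((-5)²*(-2))*(-1)) + 35666)/(O - 38077) = (2*(((-5)²*(-2))*(-1))*(-84 + ((-5)²*(-2))*(-1)) + 35666)/(-1206 - 38077) = (2*((25*(-2))*(-1))*(-84 + (25*(-2))*(-1)) + 35666)/(-39283) = (2*(-50*(-1))*(-84 - 50*(-1)) + 35666)*(-1/39283) = (2*50*(-84 + 50) + 35666)*(-1/39283) = (2*50*(-34) + 35666)*(-1/39283) = (-3400 + 35666)*(-1/39283) = 32266*(-1/39283) = -32266/39283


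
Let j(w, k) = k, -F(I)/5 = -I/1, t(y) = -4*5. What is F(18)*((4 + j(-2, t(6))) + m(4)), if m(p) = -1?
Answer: -1530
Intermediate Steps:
t(y) = -20
F(I) = 5*I (F(I) = -5*(-I)/1 = -5*(-I) = -(-5)*I = 5*I)
F(18)*((4 + j(-2, t(6))) + m(4)) = (5*18)*((4 - 20) - 1) = 90*(-16 - 1) = 90*(-17) = -1530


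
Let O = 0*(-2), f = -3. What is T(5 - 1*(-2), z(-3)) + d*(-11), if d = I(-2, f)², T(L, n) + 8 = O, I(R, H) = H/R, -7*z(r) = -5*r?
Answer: -131/4 ≈ -32.750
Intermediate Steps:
z(r) = 5*r/7 (z(r) = -(-5)*r/7 = 5*r/7)
O = 0
T(L, n) = -8 (T(L, n) = -8 + 0 = -8)
d = 9/4 (d = (-3/(-2))² = (-3*(-½))² = (3/2)² = 9/4 ≈ 2.2500)
T(5 - 1*(-2), z(-3)) + d*(-11) = -8 + (9/4)*(-11) = -8 - 99/4 = -131/4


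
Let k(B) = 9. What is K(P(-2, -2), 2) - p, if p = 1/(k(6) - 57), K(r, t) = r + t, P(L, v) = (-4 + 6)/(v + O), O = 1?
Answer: 1/48 ≈ 0.020833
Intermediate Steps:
P(L, v) = 2/(1 + v) (P(L, v) = (-4 + 6)/(v + 1) = 2/(1 + v))
p = -1/48 (p = 1/(9 - 57) = 1/(-48) = -1/48 ≈ -0.020833)
K(P(-2, -2), 2) - p = (2/(1 - 2) + 2) - 1*(-1/48) = (2/(-1) + 2) + 1/48 = (2*(-1) + 2) + 1/48 = (-2 + 2) + 1/48 = 0 + 1/48 = 1/48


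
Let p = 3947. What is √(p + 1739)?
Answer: √5686 ≈ 75.406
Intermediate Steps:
√(p + 1739) = √(3947 + 1739) = √5686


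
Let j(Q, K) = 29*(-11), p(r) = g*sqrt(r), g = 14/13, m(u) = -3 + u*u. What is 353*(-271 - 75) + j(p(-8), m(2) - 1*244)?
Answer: -122457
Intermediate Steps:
m(u) = -3 + u**2
g = 14/13 (g = 14*(1/13) = 14/13 ≈ 1.0769)
p(r) = 14*sqrt(r)/13
j(Q, K) = -319
353*(-271 - 75) + j(p(-8), m(2) - 1*244) = 353*(-271 - 75) - 319 = 353*(-346) - 319 = -122138 - 319 = -122457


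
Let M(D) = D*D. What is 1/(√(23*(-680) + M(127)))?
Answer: √489/489 ≈ 0.045222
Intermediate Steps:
M(D) = D²
1/(√(23*(-680) + M(127))) = 1/(√(23*(-680) + 127²)) = 1/(√(-15640 + 16129)) = 1/(√489) = √489/489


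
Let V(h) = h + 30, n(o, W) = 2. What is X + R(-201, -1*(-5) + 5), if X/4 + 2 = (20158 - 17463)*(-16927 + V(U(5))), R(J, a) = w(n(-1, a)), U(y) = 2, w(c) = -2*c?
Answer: -182128112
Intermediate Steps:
R(J, a) = -4 (R(J, a) = -2*2 = -4)
V(h) = 30 + h
X = -182128108 (X = -8 + 4*((20158 - 17463)*(-16927 + (30 + 2))) = -8 + 4*(2695*(-16927 + 32)) = -8 + 4*(2695*(-16895)) = -8 + 4*(-45532025) = -8 - 182128100 = -182128108)
X + R(-201, -1*(-5) + 5) = -182128108 - 4 = -182128112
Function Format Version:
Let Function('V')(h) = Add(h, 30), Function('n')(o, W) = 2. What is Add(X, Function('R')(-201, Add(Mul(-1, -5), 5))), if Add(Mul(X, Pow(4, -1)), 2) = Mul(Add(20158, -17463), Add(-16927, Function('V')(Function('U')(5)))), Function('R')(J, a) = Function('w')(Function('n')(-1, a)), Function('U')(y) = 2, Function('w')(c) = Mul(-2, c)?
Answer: -182128112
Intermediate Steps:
Function('R')(J, a) = -4 (Function('R')(J, a) = Mul(-2, 2) = -4)
Function('V')(h) = Add(30, h)
X = -182128108 (X = Add(-8, Mul(4, Mul(Add(20158, -17463), Add(-16927, Add(30, 2))))) = Add(-8, Mul(4, Mul(2695, Add(-16927, 32)))) = Add(-8, Mul(4, Mul(2695, -16895))) = Add(-8, Mul(4, -45532025)) = Add(-8, -182128100) = -182128108)
Add(X, Function('R')(-201, Add(Mul(-1, -5), 5))) = Add(-182128108, -4) = -182128112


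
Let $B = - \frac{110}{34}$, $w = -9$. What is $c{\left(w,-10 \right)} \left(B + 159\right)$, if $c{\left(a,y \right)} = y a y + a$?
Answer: $- \frac{2407032}{17} \approx -1.4159 \cdot 10^{5}$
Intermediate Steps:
$c{\left(a,y \right)} = a + a y^{2}$ ($c{\left(a,y \right)} = a y y + a = a y^{2} + a = a + a y^{2}$)
$B = - \frac{55}{17}$ ($B = \left(-110\right) \frac{1}{34} = - \frac{55}{17} \approx -3.2353$)
$c{\left(w,-10 \right)} \left(B + 159\right) = - 9 \left(1 + \left(-10\right)^{2}\right) \left(- \frac{55}{17} + 159\right) = - 9 \left(1 + 100\right) \frac{2648}{17} = \left(-9\right) 101 \cdot \frac{2648}{17} = \left(-909\right) \frac{2648}{17} = - \frac{2407032}{17}$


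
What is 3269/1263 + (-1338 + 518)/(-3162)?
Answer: 631791/221867 ≈ 2.8476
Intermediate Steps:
3269/1263 + (-1338 + 518)/(-3162) = 3269*(1/1263) - 820*(-1/3162) = 3269/1263 + 410/1581 = 631791/221867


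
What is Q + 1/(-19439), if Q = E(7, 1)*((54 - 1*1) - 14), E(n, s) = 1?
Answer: 758120/19439 ≈ 39.000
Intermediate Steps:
Q = 39 (Q = 1*((54 - 1*1) - 14) = 1*((54 - 1) - 14) = 1*(53 - 14) = 1*39 = 39)
Q + 1/(-19439) = 39 + 1/(-19439) = 39 - 1/19439 = 758120/19439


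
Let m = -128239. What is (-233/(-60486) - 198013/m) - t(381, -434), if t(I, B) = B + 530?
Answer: -732632864779/7756664154 ≈ -94.452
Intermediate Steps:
t(I, B) = 530 + B
(-233/(-60486) - 198013/m) - t(381, -434) = (-233/(-60486) - 198013/(-128239)) - (530 - 434) = (-233*(-1/60486) - 198013*(-1/128239)) - 1*96 = (233/60486 + 198013/128239) - 96 = 12006894005/7756664154 - 96 = -732632864779/7756664154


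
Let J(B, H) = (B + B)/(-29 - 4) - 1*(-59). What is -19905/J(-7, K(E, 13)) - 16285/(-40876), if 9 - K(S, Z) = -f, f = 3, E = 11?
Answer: -26818078855/80157836 ≈ -334.57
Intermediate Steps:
K(S, Z) = 12 (K(S, Z) = 9 - (-1)*3 = 9 - 1*(-3) = 9 + 3 = 12)
J(B, H) = 59 - 2*B/33 (J(B, H) = (2*B)/(-33) + 59 = (2*B)*(-1/33) + 59 = -2*B/33 + 59 = 59 - 2*B/33)
-19905/J(-7, K(E, 13)) - 16285/(-40876) = -19905/(59 - 2/33*(-7)) - 16285/(-40876) = -19905/(59 + 14/33) - 16285*(-1/40876) = -19905/1961/33 + 16285/40876 = -19905*33/1961 + 16285/40876 = -656865/1961 + 16285/40876 = -26818078855/80157836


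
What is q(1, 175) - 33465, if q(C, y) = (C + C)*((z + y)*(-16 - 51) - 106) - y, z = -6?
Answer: -56498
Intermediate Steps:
q(C, y) = -y + 2*C*(296 - 67*y) (q(C, y) = (C + C)*((-6 + y)*(-16 - 51) - 106) - y = (2*C)*((-6 + y)*(-67) - 106) - y = (2*C)*((402 - 67*y) - 106) - y = (2*C)*(296 - 67*y) - y = 2*C*(296 - 67*y) - y = -y + 2*C*(296 - 67*y))
q(1, 175) - 33465 = (-1*175 + 592*1 - 134*1*175) - 33465 = (-175 + 592 - 23450) - 33465 = -23033 - 33465 = -56498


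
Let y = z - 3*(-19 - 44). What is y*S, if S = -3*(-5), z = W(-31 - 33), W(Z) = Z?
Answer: 1875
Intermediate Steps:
z = -64 (z = -31 - 33 = -64)
y = 125 (y = -64 - 3*(-19 - 44) = -64 - 3*(-63) = -64 - 1*(-189) = -64 + 189 = 125)
S = 15
y*S = 125*15 = 1875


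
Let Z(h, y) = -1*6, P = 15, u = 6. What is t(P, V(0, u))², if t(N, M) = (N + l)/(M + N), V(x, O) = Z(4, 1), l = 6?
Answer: 49/9 ≈ 5.4444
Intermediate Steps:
Z(h, y) = -6
V(x, O) = -6
t(N, M) = (6 + N)/(M + N) (t(N, M) = (N + 6)/(M + N) = (6 + N)/(M + N))
t(P, V(0, u))² = ((6 + 15)/(-6 + 15))² = (21/9)² = ((⅑)*21)² = (7/3)² = 49/9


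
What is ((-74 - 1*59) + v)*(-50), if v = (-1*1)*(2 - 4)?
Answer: 6550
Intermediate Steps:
v = 2 (v = -1*(-2) = 2)
((-74 - 1*59) + v)*(-50) = ((-74 - 1*59) + 2)*(-50) = ((-74 - 59) + 2)*(-50) = (-133 + 2)*(-50) = -131*(-50) = 6550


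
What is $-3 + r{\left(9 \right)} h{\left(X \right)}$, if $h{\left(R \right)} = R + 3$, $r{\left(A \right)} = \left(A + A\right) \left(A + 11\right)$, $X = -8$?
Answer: $-1803$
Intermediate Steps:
$r{\left(A \right)} = 2 A \left(11 + A\right)$
$h{\left(R \right)} = 3 + R$
$-3 + r{\left(9 \right)} h{\left(X \right)} = -3 + 2 \cdot 9 \left(11 + 9\right) \left(3 - 8\right) = -3 + 2 \cdot 9 \cdot 20 \left(-5\right) = -3 + 360 \left(-5\right) = -3 - 1800 = -1803$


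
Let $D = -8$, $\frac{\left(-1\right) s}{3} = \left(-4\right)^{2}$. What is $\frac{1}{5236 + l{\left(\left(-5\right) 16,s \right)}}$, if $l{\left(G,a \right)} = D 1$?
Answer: $\frac{1}{5228} \approx 0.00019128$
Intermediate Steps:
$s = -48$ ($s = - 3 \left(-4\right)^{2} = \left(-3\right) 16 = -48$)
$l{\left(G,a \right)} = -8$ ($l{\left(G,a \right)} = \left(-8\right) 1 = -8$)
$\frac{1}{5236 + l{\left(\left(-5\right) 16,s \right)}} = \frac{1}{5236 - 8} = \frac{1}{5228}$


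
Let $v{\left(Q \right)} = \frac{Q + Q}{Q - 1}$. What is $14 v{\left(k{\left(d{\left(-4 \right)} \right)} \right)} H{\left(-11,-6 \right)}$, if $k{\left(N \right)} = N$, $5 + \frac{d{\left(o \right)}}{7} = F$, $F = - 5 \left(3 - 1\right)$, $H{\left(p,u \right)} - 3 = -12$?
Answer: $- \frac{13230}{53} \approx -249.62$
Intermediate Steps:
$H{\left(p,u \right)} = -9$ ($H{\left(p,u \right)} = 3 - 12 = -9$)
$F = -10$ ($F = \left(-5\right) 2 = -10$)
$d{\left(o \right)} = -105$ ($d{\left(o \right)} = -35 + 7 \left(-10\right) = -35 - 70 = -105$)
$v{\left(Q \right)} = \frac{2 Q}{-1 + Q}$
$14 v{\left(k{\left(d{\left(-4 \right)} \right)} \right)} H{\left(-11,-6 \right)} = 14 \cdot 2 \left(-105\right) \frac{1}{-1 - 105} \left(-9\right) = 14 \cdot 2 \left(-105\right) \frac{1}{-106} \left(-9\right) = 14 \cdot 2 \left(-105\right) \left(- \frac{1}{106}\right) \left(-9\right) = 14 \cdot \frac{105}{53} \left(-9\right) = \frac{1470}{53} \left(-9\right) = - \frac{13230}{53}$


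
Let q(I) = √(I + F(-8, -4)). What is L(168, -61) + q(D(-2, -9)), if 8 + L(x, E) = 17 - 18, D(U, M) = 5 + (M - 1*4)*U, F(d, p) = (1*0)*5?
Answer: -9 + √31 ≈ -3.4322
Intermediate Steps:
F(d, p) = 0 (F(d, p) = 0*5 = 0)
D(U, M) = 5 + U*(-4 + M) (D(U, M) = 5 + (M - 4)*U = 5 + (-4 + M)*U = 5 + U*(-4 + M))
L(x, E) = -9 (L(x, E) = -8 + (17 - 18) = -8 - 1 = -9)
q(I) = √I (q(I) = √(I + 0) = √I)
L(168, -61) + q(D(-2, -9)) = -9 + √(5 - 4*(-2) - 9*(-2)) = -9 + √(5 + 8 + 18) = -9 + √31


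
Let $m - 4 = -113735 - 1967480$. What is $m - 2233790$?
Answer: $-4315001$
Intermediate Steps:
$m = -2081211$ ($m = 4 - 2081215 = -2081211$)
$m - 2233790 = -2081211 - 2233790 = -4315001$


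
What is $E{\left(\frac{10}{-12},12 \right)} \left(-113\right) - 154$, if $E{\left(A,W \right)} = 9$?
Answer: $-1171$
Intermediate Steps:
$E{\left(\frac{10}{-12},12 \right)} \left(-113\right) - 154 = 9 \left(-113\right) - 154 = -1017 - 154 = -1171$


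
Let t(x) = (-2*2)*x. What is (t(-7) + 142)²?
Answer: 28900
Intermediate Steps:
t(x) = -4*x
(t(-7) + 142)² = (-4*(-7) + 142)² = (28 + 142)² = 170² = 28900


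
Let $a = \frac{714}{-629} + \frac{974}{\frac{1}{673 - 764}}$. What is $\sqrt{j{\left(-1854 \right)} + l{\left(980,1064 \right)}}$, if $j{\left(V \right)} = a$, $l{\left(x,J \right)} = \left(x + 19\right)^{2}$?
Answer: $\frac{\sqrt{1244921869}}{37} \approx 953.61$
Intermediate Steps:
$l{\left(x,J \right)} = \left(19 + x\right)^{2}$
$a = - \frac{3279500}{37}$ ($a = 714 \left(- \frac{1}{629}\right) + \frac{974}{\frac{1}{-91}} = - \frac{42}{37} + \frac{974}{- \frac{1}{91}} = - \frac{42}{37} + 974 \left(-91\right) = - \frac{42}{37} - 88634 = - \frac{3279500}{37} \approx -88635.0$)
$j{\left(V \right)} = - \frac{3279500}{37}$
$\sqrt{j{\left(-1854 \right)} + l{\left(980,1064 \right)}} = \sqrt{- \frac{3279500}{37} + \left(19 + 980\right)^{2}} = \sqrt{- \frac{3279500}{37} + 999^{2}} = \sqrt{- \frac{3279500}{37} + 998001} = \sqrt{\frac{33646537}{37}} = \frac{\sqrt{1244921869}}{37}$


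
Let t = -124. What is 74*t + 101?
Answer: -9075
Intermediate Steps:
74*t + 101 = 74*(-124) + 101 = -9176 + 101 = -9075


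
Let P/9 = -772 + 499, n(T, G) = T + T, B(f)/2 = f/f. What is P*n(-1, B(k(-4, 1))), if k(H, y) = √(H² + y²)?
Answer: 4914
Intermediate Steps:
B(f) = 2 (B(f) = 2*(f/f) = 2*1 = 2)
n(T, G) = 2*T
P = -2457 (P = 9*(-772 + 499) = 9*(-273) = -2457)
P*n(-1, B(k(-4, 1))) = -4914*(-1) = -2457*(-2) = 4914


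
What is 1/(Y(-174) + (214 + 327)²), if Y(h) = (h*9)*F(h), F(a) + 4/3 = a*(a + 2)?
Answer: -1/46572479 ≈ -2.1472e-8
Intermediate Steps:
F(a) = -4/3 + a*(2 + a) (F(a) = -4/3 + a*(a + 2) = -4/3 + a*(2 + a))
Y(h) = 9*h*(-4/3 + h² + 2*h) (Y(h) = (h*9)*(-4/3 + h² + 2*h) = (9*h)*(-4/3 + h² + 2*h) = 9*h*(-4/3 + h² + 2*h))
1/(Y(-174) + (214 + 327)²) = 1/(3*(-174)*(-4 + 3*(-174)² + 6*(-174)) + (214 + 327)²) = 1/(3*(-174)*(-4 + 3*30276 - 1044) + 541²) = 1/(3*(-174)*(-4 + 90828 - 1044) + 292681) = 1/(3*(-174)*89780 + 292681) = 1/(-46865160 + 292681) = 1/(-46572479) = -1/46572479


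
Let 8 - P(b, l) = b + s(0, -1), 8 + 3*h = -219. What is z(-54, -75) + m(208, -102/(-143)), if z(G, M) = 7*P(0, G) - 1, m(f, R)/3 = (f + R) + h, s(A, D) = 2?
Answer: 62940/143 ≈ 440.14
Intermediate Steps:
h = -227/3 (h = -8/3 + (⅓)*(-219) = -8/3 - 73 = -227/3 ≈ -75.667)
m(f, R) = -227 + 3*R + 3*f (m(f, R) = 3*((f + R) - 227/3) = 3*((R + f) - 227/3) = 3*(-227/3 + R + f) = -227 + 3*R + 3*f)
P(b, l) = 6 - b (P(b, l) = 8 - (b + 2) = 8 - (2 + b) = 8 + (-2 - b) = 6 - b)
z(G, M) = 41 (z(G, M) = 7*(6 - 1*0) - 1 = 7*(6 + 0) - 1 = 7*6 - 1 = 42 - 1 = 41)
z(-54, -75) + m(208, -102/(-143)) = 41 + (-227 + 3*(-102/(-143)) + 3*208) = 41 + (-227 + 3*(-102*(-1/143)) + 624) = 41 + (-227 + 3*(102/143) + 624) = 41 + (-227 + 306/143 + 624) = 41 + 57077/143 = 62940/143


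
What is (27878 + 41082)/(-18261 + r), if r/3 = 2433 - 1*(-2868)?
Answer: -34480/1179 ≈ -29.245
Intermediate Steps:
r = 15903 (r = 3*(2433 - 1*(-2868)) = 3*(2433 + 2868) = 3*5301 = 15903)
(27878 + 41082)/(-18261 + r) = (27878 + 41082)/(-18261 + 15903) = 68960/(-2358) = 68960*(-1/2358) = -34480/1179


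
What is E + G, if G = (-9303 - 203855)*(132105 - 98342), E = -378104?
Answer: -7197231658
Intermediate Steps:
G = -7196853554 (G = -213158*33763 = -7196853554)
E + G = -378104 - 7196853554 = -7197231658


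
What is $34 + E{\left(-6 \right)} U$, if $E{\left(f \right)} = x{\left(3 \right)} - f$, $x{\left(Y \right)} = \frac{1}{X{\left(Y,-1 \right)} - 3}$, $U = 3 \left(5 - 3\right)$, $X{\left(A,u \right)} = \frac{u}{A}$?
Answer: $\frac{341}{5} \approx 68.2$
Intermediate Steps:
$U = 6$ ($U = 3 \cdot 2 = 6$)
$x{\left(Y \right)} = \frac{1}{-3 - \frac{1}{Y}}$ ($x{\left(Y \right)} = \frac{1}{- \frac{1}{Y} - 3} = \frac{1}{-3 - \frac{1}{Y}}$)
$E{\left(f \right)} = - \frac{3}{10} - f$ ($E{\left(f \right)} = \left(-1\right) 3 \frac{1}{1 + 3 \cdot 3} - f = \left(-1\right) 3 \frac{1}{1 + 9} - f = \left(-1\right) 3 \cdot \frac{1}{10} - f = - \frac{3}{10} - f$)
$34 + E{\left(-6 \right)} U = 34 + \left(- \frac{3}{10} - -6\right) 6 = 34 + \left(- \frac{3}{10} + 6\right) 6 = 34 + \frac{57}{10} \cdot 6 = 34 + \frac{171}{5} = \frac{341}{5}$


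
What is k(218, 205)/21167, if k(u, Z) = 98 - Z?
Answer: -107/21167 ≈ -0.0050550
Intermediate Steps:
k(218, 205)/21167 = (98 - 1*205)/21167 = (98 - 205)*(1/21167) = -107*1/21167 = -107/21167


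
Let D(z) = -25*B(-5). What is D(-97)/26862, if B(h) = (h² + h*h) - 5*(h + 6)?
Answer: -375/8954 ≈ -0.041881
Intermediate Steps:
B(h) = -30 - 5*h + 2*h² (B(h) = (h² + h²) - 5*(6 + h) = 2*h² + (-30 - 5*h) = -30 - 5*h + 2*h²)
D(z) = -1125 (D(z) = -25*(-30 - 5*(-5) + 2*(-5)²) = -25*(-30 + 25 + 2*25) = -25*(-30 + 25 + 50) = -25*45 = -1125)
D(-97)/26862 = -1125/26862 = -1125*1/26862 = -375/8954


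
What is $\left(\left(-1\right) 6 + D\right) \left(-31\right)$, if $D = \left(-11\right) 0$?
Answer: $186$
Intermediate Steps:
$D = 0$
$\left(\left(-1\right) 6 + D\right) \left(-31\right) = \left(\left(-1\right) 6 + 0\right) \left(-31\right) = \left(-6 + 0\right) \left(-31\right) = \left(-6\right) \left(-31\right) = 186$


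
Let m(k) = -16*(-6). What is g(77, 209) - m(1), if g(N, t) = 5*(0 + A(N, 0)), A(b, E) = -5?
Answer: -121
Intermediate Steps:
m(k) = 96
g(N, t) = -25 (g(N, t) = 5*(0 - 5) = 5*(-5) = -25)
g(77, 209) - m(1) = -25 - 1*96 = -25 - 96 = -121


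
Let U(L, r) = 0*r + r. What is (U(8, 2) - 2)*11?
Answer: 0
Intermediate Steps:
U(L, r) = r (U(L, r) = 0 + r = r)
(U(8, 2) - 2)*11 = (2 - 2)*11 = 0*11 = 0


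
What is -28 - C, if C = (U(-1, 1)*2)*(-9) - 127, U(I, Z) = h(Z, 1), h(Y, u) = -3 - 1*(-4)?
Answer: 117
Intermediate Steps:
h(Y, u) = 1 (h(Y, u) = -3 + 4 = 1)
U(I, Z) = 1
C = -145 (C = (1*2)*(-9) - 127 = 2*(-9) - 127 = -18 - 127 = -145)
-28 - C = -28 - 1*(-145) = -28 + 145 = 117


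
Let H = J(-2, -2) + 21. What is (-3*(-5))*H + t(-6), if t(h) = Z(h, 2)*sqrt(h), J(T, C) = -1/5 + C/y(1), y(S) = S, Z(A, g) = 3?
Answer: 282 + 3*I*sqrt(6) ≈ 282.0 + 7.3485*I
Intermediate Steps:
J(T, C) = -1/5 + C (J(T, C) = -1/5 + C/1 = -1*1/5 + C*1 = -1/5 + C)
H = 94/5 (H = (-1/5 - 2) + 21 = -11/5 + 21 = 94/5 ≈ 18.800)
t(h) = 3*sqrt(h)
(-3*(-5))*H + t(-6) = -3*(-5)*(94/5) + 3*sqrt(-6) = 15*(94/5) + 3*(I*sqrt(6)) = 282 + 3*I*sqrt(6)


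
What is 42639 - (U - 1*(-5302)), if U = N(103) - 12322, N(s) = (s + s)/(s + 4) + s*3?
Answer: 5280244/107 ≈ 49348.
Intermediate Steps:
N(s) = 3*s + 2*s/(4 + s) (N(s) = (2*s)/(4 + s) + 3*s = 2*s/(4 + s) + 3*s = 3*s + 2*s/(4 + s))
U = -1285185/107 (U = 103*(14 + 3*103)/(4 + 103) - 12322 = 103*(14 + 309)/107 - 12322 = 103*(1/107)*323 - 12322 = 33269/107 - 12322 = -1285185/107 ≈ -12011.)
42639 - (U - 1*(-5302)) = 42639 - (-1285185/107 - 1*(-5302)) = 42639 - (-1285185/107 + 5302) = 42639 - 1*(-717871/107) = 42639 + 717871/107 = 5280244/107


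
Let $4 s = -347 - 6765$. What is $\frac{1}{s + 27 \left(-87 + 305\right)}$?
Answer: $\frac{1}{4108} \approx 0.00024343$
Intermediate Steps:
$s = -1778$ ($s = \frac{-347 - 6765}{4} = \frac{1}{4} \left(-7112\right) = -1778$)
$\frac{1}{s + 27 \left(-87 + 305\right)} = \frac{1}{-1778 + 27 \left(-87 + 305\right)} = \frac{1}{-1778 + 27 \cdot 218} = \frac{1}{-1778 + 5886} = \frac{1}{4108}$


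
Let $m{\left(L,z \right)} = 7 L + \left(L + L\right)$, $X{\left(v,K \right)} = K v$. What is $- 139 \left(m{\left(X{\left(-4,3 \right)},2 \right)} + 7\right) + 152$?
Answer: $14191$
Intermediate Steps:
$m{\left(L,z \right)} = 9 L$ ($m{\left(L,z \right)} = 7 L + 2 L = 9 L$)
$- 139 \left(m{\left(X{\left(-4,3 \right)},2 \right)} + 7\right) + 152 = - 139 \left(9 \cdot 3 \left(-4\right) + 7\right) + 152 = - 139 \left(9 \left(-12\right) + 7\right) + 152 = - 139 \left(-108 + 7\right) + 152 = \left(-139\right) \left(-101\right) + 152 = 14039 + 152 = 14191$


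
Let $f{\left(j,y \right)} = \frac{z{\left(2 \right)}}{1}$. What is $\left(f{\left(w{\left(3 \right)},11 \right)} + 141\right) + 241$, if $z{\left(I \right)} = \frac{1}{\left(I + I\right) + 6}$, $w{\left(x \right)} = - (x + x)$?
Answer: $\frac{3821}{10} \approx 382.1$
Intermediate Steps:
$w{\left(x \right)} = - 2 x$
$z{\left(I \right)} = \frac{1}{6 + 2 I}$ ($z{\left(I \right)} = \frac{1}{2 I + 6} = \frac{1}{6 + 2 I}$)
$f{\left(j,y \right)} = \frac{1}{10}$ ($f{\left(j,y \right)} = \frac{\frac{1}{2} \frac{1}{3 + 2}}{1} = \frac{1}{2 \cdot 5} \cdot 1 = \frac{1}{2} \cdot \frac{1}{5} \cdot 1 = \frac{1}{10} \cdot 1 = \frac{1}{10}$)
$\left(f{\left(w{\left(3 \right)},11 \right)} + 141\right) + 241 = \left(\frac{1}{10} + 141\right) + 241 = \frac{1411}{10} + 241 = \frac{3821}{10}$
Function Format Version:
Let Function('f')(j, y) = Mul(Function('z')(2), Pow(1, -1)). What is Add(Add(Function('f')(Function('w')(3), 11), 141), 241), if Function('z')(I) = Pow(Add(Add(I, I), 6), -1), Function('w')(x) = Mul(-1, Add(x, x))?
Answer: Rational(3821, 10) ≈ 382.10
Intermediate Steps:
Function('w')(x) = Mul(-2, x) (Function('w')(x) = Mul(-1, Mul(2, x)) = Mul(-2, x))
Function('z')(I) = Pow(Add(6, Mul(2, I)), -1) (Function('z')(I) = Pow(Add(Mul(2, I), 6), -1) = Pow(Add(6, Mul(2, I)), -1))
Function('f')(j, y) = Rational(1, 10) (Function('f')(j, y) = Mul(Mul(Rational(1, 2), Pow(Add(3, 2), -1)), Pow(1, -1)) = Mul(Mul(Rational(1, 2), Pow(5, -1)), 1) = Mul(Mul(Rational(1, 2), Rational(1, 5)), 1) = Mul(Rational(1, 10), 1) = Rational(1, 10))
Add(Add(Function('f')(Function('w')(3), 11), 141), 241) = Add(Add(Rational(1, 10), 141), 241) = Add(Rational(1411, 10), 241) = Rational(3821, 10)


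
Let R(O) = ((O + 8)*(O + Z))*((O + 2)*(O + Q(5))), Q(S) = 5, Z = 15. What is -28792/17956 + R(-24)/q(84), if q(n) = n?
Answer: 22466438/31423 ≈ 714.97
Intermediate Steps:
R(O) = (2 + O)*(5 + O)*(8 + O)*(15 + O) (R(O) = ((O + 8)*(O + 15))*((O + 2)*(O + 5)) = ((8 + O)*(15 + O))*((2 + O)*(5 + O)) = (2 + O)*(5 + O)*(8 + O)*(15 + O))
-28792/17956 + R(-24)/q(84) = -28792/17956 + (1200 + (-24)**4 + 30*(-24)**3 + 291*(-24)**2 + 1070*(-24))/84 = -28792*1/17956 + (1200 + 331776 + 30*(-13824) + 291*576 - 25680)*(1/84) = -7198/4489 + (1200 + 331776 - 414720 + 167616 - 25680)*(1/84) = -7198/4489 + 60192*(1/84) = -7198/4489 + 5016/7 = 22466438/31423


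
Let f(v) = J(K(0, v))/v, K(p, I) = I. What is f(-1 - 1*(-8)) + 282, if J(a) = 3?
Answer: 1977/7 ≈ 282.43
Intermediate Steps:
f(v) = 3/v
f(-1 - 1*(-8)) + 282 = 3/(-1 - 1*(-8)) + 282 = 3/(-1 + 8) + 282 = 3/7 + 282 = 1977/7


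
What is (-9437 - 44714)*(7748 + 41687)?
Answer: -2676954685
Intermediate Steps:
(-9437 - 44714)*(7748 + 41687) = -54151*49435 = -2676954685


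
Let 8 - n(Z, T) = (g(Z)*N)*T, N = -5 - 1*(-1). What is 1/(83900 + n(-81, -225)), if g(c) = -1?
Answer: 1/84808 ≈ 1.1791e-5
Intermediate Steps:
N = -4 (N = -5 + 1 = -4)
n(Z, T) = 8 - 4*T (n(Z, T) = 8 - (-1*(-4))*T = 8 - 4*T)
1/(83900 + n(-81, -225)) = 1/(83900 + (8 - 4*(-225))) = 1/(83900 + (8 + 900)) = 1/(83900 + 908) = 1/84808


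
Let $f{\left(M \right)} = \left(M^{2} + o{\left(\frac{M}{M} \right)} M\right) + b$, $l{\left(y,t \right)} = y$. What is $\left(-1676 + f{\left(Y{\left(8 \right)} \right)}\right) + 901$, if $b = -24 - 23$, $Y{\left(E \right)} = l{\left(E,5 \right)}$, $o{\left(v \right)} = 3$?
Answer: $-734$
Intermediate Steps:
$Y{\left(E \right)} = E$
$b = -47$ ($b = -24 - 23 = -47$)
$f{\left(M \right)} = -47 + M^{2} + 3 M$ ($f{\left(M \right)} = \left(M^{2} + 3 M\right) - 47 = -47 + M^{2} + 3 M$)
$\left(-1676 + f{\left(Y{\left(8 \right)} \right)}\right) + 901 = \left(-1676 + \left(-47 + 8^{2} + 3 \cdot 8\right)\right) + 901 = \left(-1676 + \left(-47 + 64 + 24\right)\right) + 901 = \left(-1676 + 41\right) + 901 = -1635 + 901 = -734$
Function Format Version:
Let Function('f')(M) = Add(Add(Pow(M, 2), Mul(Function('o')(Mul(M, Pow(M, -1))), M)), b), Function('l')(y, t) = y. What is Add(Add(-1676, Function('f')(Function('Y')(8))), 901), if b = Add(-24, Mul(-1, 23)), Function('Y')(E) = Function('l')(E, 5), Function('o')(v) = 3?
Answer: -734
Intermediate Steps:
Function('Y')(E) = E
b = -47 (b = Add(-24, -23) = -47)
Function('f')(M) = Add(-47, Pow(M, 2), Mul(3, M)) (Function('f')(M) = Add(Add(Pow(M, 2), Mul(3, M)), -47) = Add(-47, Pow(M, 2), Mul(3, M)))
Add(Add(-1676, Function('f')(Function('Y')(8))), 901) = Add(Add(-1676, Add(-47, Pow(8, 2), Mul(3, 8))), 901) = Add(Add(-1676, Add(-47, 64, 24)), 901) = Add(Add(-1676, 41), 901) = Add(-1635, 901) = -734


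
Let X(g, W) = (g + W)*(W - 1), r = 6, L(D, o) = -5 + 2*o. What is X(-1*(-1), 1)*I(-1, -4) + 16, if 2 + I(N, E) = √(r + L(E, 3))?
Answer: 16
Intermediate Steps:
I(N, E) = -2 + √7 (I(N, E) = -2 + √(6 + (-5 + 2*3)) = -2 + √(6 + (-5 + 6)) = -2 + √(6 + 1) = -2 + √7)
X(g, W) = (-1 + W)*(W + g) (X(g, W) = (W + g)*(-1 + W) = (-1 + W)*(W + g))
X(-1*(-1), 1)*I(-1, -4) + 16 = (1² - 1*1 - (-1)*(-1) + 1*(-1*(-1)))*(-2 + √7) + 16 = (1 - 1 - 1*1 + 1*1)*(-2 + √7) + 16 = (1 - 1 - 1 + 1)*(-2 + √7) + 16 = 0*(-2 + √7) + 16 = 0 + 16 = 16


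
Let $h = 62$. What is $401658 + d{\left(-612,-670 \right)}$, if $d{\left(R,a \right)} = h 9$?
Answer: $402216$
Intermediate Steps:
$d{\left(R,a \right)} = 558$ ($d{\left(R,a \right)} = 62 \cdot 9 = 558$)
$401658 + d{\left(-612,-670 \right)} = 401658 + 558 = 402216$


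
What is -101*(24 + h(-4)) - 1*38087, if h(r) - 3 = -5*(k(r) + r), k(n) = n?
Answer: -44854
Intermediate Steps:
h(r) = 3 - 10*r (h(r) = 3 - 5*(r + r) = 3 - 10*r)
-101*(24 + h(-4)) - 1*38087 = -101*(24 + (3 - 10*(-4))) - 1*38087 = -101*(24 + (3 + 40)) - 38087 = -101*(24 + 43) - 38087 = -101*67 - 38087 = -6767 - 38087 = -44854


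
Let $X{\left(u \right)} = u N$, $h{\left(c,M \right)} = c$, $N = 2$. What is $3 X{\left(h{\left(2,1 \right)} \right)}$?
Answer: $12$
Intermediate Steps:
$X{\left(u \right)} = 2 u$ ($X{\left(u \right)} = u 2 = 2 u$)
$3 X{\left(h{\left(2,1 \right)} \right)} = 3 \cdot 2 \cdot 2 = 3 \cdot 4 = 12$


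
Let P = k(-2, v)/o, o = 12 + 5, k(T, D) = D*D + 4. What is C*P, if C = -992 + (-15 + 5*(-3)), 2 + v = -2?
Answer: -20440/17 ≈ -1202.4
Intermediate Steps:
v = -4 (v = -2 - 2 = -4)
k(T, D) = 4 + D² (k(T, D) = D² + 4 = 4 + D²)
o = 17
C = -1022 (C = -992 + (-15 - 15) = -992 - 30 = -1022)
P = 20/17 (P = (4 + (-4)²)/17 = (4 + 16)*(1/17) = 20*(1/17) = 20/17 ≈ 1.1765)
C*P = -1022*20/17 = -20440/17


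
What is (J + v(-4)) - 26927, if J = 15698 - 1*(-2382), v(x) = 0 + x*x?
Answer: -8831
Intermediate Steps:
v(x) = x**2 (v(x) = 0 + x**2 = x**2)
J = 18080 (J = 15698 + 2382 = 18080)
(J + v(-4)) - 26927 = (18080 + (-4)**2) - 26927 = (18080 + 16) - 26927 = 18096 - 26927 = -8831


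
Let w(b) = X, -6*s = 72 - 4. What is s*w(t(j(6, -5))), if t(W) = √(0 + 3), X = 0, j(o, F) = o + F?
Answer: 0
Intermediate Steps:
s = -34/3 (s = -(72 - 4)/6 = -⅙*68 = -34/3 ≈ -11.333)
j(o, F) = F + o
t(W) = √3
w(b) = 0
s*w(t(j(6, -5))) = -34/3*0 = 0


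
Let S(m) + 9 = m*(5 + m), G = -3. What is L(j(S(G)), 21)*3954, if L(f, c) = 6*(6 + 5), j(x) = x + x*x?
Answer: 260964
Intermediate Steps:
S(m) = -9 + m*(5 + m)
j(x) = x + x²
L(f, c) = 66 (L(f, c) = 6*11 = 66)
L(j(S(G)), 21)*3954 = 66*3954 = 260964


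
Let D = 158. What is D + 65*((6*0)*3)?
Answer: 158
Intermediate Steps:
D + 65*((6*0)*3) = 158 + 65*((6*0)*3) = 158 + 65*(0*3) = 158 + 65*0 = 158 + 0 = 158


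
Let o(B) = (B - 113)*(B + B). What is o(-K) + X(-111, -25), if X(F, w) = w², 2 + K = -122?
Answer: 3353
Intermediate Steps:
K = -124 (K = -2 - 122 = -124)
o(B) = 2*B*(-113 + B) (o(B) = (-113 + B)*(2*B) = 2*B*(-113 + B))
o(-K) + X(-111, -25) = 2*(-1*(-124))*(-113 - 1*(-124)) + (-25)² = 2*124*(-113 + 124) + 625 = 2*124*11 + 625 = 2728 + 625 = 3353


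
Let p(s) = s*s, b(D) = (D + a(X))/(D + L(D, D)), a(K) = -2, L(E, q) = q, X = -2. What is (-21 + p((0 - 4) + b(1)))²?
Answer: 9/16 ≈ 0.56250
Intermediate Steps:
b(D) = (-2 + D)/(2*D) (b(D) = (D - 2)/(D + D) = (-2 + D)/((2*D)) = (-2 + D)*(1/(2*D)) = (-2 + D)/(2*D))
p(s) = s²
(-21 + p((0 - 4) + b(1)))² = (-21 + ((0 - 4) + (½)*(-2 + 1)/1)²)² = (-21 + (-4 + (½)*1*(-1))²)² = (-21 + (-4 - ½)²)² = (-21 + (-9/2)²)² = (-21 + 81/4)² = (-¾)² = 9/16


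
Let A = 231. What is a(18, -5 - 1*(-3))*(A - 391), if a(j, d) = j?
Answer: -2880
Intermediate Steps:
a(18, -5 - 1*(-3))*(A - 391) = 18*(231 - 391) = 18*(-160) = -2880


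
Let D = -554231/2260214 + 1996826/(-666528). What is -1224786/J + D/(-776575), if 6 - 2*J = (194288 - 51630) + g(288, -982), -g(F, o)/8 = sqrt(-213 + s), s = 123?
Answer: 6387627323208906251024417407/371986554941850731259392400 + 3674358*I*sqrt(10)/1271849929 ≈ 17.172 + 0.0091358*I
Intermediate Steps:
g(F, o) = -24*I*sqrt(10) (g(F, o) = -8*sqrt(-213 + 123) = -24*I*sqrt(10))
J = -71326 + 12*I*sqrt(10) (J = 3 - ((194288 - 51630) - 24*I*sqrt(10))/2 = 3 - (142658 - 24*I*sqrt(10))/2 = 3 + (-71329 + 12*I*sqrt(10)) = -71326 + 12*I*sqrt(10) ≈ -71326.0 + 37.947*I)
D = -1220666140183/376623979248 (D = -554231*1/2260214 + 1996826*(-1/666528) = -554231/2260214 - 998413/333264 = -1220666140183/376623979248 ≈ -3.2411)
-1224786/J + D/(-776575) = -1224786/(-71326 + 12*I*sqrt(10)) - 1220666140183/376623979248/(-776575) = -1224786/(-71326 + 12*I*sqrt(10)) - 1220666140183/376623979248*(-1/776575) = -1224786/(-71326 + 12*I*sqrt(10)) + 1220666140183/292476766684515600 = 1220666140183/292476766684515600 - 1224786/(-71326 + 12*I*sqrt(10))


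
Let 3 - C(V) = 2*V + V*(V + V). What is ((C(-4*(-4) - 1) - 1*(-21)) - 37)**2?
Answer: 243049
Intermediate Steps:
C(V) = 3 - 2*V - 2*V**2 (C(V) = 3 - (2*V + V*(V + V)) = 3 - (2*V + V*(2*V)) = 3 - (2*V + 2*V**2) = 3 + (-2*V - 2*V**2) = 3 - 2*V - 2*V**2)
((C(-4*(-4) - 1) - 1*(-21)) - 37)**2 = (((3 - 2*(-4*(-4) - 1) - 2*(-4*(-4) - 1)**2) - 1*(-21)) - 37)**2 = (((3 - 2*(16 - 1) - 2*(16 - 1)**2) + 21) - 37)**2 = (((3 - 2*15 - 2*15**2) + 21) - 37)**2 = (((3 - 30 - 2*225) + 21) - 37)**2 = (((3 - 30 - 450) + 21) - 37)**2 = ((-477 + 21) - 37)**2 = (-456 - 37)**2 = (-493)**2 = 243049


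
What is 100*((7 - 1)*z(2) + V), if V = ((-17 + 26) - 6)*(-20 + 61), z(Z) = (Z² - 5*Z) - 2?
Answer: 7500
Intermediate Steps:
z(Z) = -2 + Z² - 5*Z
V = 123 (V = (9 - 6)*41 = 3*41 = 123)
100*((7 - 1)*z(2) + V) = 100*((7 - 1)*(-2 + 2² - 5*2) + 123) = 100*(6*(-2 + 4 - 10) + 123) = 100*(6*(-8) + 123) = 100*(-48 + 123) = 100*75 = 7500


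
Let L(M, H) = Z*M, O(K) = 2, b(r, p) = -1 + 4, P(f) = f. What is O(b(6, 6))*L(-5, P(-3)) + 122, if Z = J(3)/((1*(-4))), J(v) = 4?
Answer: 132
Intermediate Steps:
b(r, p) = 3
Z = -1 (Z = 4/((1*(-4))) = 4/(-4) = 4*(-¼) = -1)
L(M, H) = -M
O(b(6, 6))*L(-5, P(-3)) + 122 = 2*(-1*(-5)) + 122 = 2*5 + 122 = 10 + 122 = 132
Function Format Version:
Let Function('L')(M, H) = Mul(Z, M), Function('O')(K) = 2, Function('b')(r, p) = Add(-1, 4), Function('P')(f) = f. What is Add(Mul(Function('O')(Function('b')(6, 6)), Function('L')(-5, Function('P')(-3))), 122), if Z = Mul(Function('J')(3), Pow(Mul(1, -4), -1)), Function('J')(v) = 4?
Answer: 132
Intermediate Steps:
Function('b')(r, p) = 3
Z = -1 (Z = Mul(4, Pow(Mul(1, -4), -1)) = Mul(4, Pow(-4, -1)) = Mul(4, Rational(-1, 4)) = -1)
Function('L')(M, H) = Mul(-1, M)
Add(Mul(Function('O')(Function('b')(6, 6)), Function('L')(-5, Function('P')(-3))), 122) = Add(Mul(2, Mul(-1, -5)), 122) = Add(Mul(2, 5), 122) = Add(10, 122) = 132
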